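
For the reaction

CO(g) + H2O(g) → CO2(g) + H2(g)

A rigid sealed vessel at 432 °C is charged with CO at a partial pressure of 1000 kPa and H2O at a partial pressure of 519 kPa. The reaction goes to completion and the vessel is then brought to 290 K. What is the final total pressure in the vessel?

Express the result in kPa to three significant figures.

Because the vessel is rigid and T is held at 432 °C, work the stoichiometry in partial pressures (P_i = n_iRT/V).
P(H2O) required for 1000 kPa of CO = (1/1) × 1000 = 1000 kPa; available 519 kPa, so H2O is limiting.
P(CO) remaining = 1000 − (1/1) × 519 = 481.0 kPa
P(gaseous products) = (1+1)/1 × 519 = 1038 kPa
P_total at 432 °C = 481.0 + 1038 = 1519 kPa
Scaling to 290 K: P = 1519 × 290/705.15 = 624.7 kPa

625 kPa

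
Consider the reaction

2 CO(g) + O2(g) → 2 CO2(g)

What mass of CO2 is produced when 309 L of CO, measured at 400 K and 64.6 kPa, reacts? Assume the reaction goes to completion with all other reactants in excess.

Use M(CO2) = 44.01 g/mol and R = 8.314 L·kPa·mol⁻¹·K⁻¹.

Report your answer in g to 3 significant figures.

264 g

n(CO) = PV/RT = (64.6 × 309) / (8.314 × 400) = 6.002 mol
n(CO2) = (2/2) × 6.002 = 6.002 mol
m(CO2) = 6.002 × 44.01 = 264.1 g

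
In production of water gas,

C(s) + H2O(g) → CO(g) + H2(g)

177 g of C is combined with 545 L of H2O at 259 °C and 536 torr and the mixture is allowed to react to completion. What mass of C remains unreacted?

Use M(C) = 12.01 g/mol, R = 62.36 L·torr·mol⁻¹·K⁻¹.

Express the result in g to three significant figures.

n(C) = 177 / 12.01 = 14.74 mol
n(H2O) = PV/RT = (536 × 545) / (62.36 × 532.15) = 8.803 mol
For 14.74 mol C, stoichiometry requires (1/1) × 14.74 = 14.74 mol H2O; 8.803 mol is available, so H2O is limiting.
n(C) consumed = (1/1) × 8.803 = 8.803 mol; remaining = 14.74 − 8.803 = 5.937 mol
m(C) = 5.937 × 12.01 = 71.30 g

71.3 g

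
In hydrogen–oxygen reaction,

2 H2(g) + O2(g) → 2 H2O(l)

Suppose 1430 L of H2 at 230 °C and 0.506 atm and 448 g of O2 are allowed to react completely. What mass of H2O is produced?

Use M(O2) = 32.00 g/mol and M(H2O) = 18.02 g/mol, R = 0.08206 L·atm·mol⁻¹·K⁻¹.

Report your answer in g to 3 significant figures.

316 g

n(H2) = PV/RT = (0.506 × 1430) / (0.08206 × 503.15) = 17.52 mol
n(O2) = 448 / 32.00 = 14.00 mol
For 17.52 mol H2, stoichiometry requires (1/2) × 17.52 = 8.760 mol O2; 14.00 mol is available, so H2 is limiting.
n(H2O) = (2/2) × 17.52 = 17.52 mol
m(H2O) = 17.52 × 18.02 = 315.7 g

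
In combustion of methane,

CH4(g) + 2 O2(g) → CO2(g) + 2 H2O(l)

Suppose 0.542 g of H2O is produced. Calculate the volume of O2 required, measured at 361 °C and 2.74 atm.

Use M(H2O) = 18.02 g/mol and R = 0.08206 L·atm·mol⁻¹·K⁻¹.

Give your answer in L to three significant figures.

0.571 L

n(H2O) = 0.5420 / 18.02 = 0.03008 mol
n(O2) = (2/2) × 0.03008 = 0.03008 mol
V = nRT/P = 0.03008 × 0.08206 × 634.15 / 2.74 = 0.5713 L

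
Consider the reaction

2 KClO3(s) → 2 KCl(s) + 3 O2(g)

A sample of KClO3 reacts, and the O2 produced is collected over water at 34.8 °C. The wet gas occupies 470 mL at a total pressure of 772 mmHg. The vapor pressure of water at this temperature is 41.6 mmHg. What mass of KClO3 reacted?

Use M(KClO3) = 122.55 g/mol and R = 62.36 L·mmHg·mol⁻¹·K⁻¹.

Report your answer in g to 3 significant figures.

1.46 g

P(O2) = 772 − 41.6 = 730.4 mmHg
n(O2) = PV/RT = (730.4 × 0.4700) / (62.36 × 307.95) = 0.01788 mol
n(KClO3) = (2/3) × 0.01788 = 0.01192 mol
m(KClO3) = 0.01192 × 122.55 = 1.461 g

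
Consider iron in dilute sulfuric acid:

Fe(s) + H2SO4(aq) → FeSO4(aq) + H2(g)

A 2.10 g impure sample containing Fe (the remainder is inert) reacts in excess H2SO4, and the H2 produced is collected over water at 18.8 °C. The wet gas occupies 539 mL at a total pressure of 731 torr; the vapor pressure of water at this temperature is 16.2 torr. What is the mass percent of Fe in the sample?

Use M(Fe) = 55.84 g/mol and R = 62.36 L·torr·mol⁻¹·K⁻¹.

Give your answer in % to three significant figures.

P(H2) = 731 − 16.2 = 714.8 torr
n(H2) = PV/RT = (714.8 × 0.5390) / (62.36 × 291.95) = 0.02116 mol
n(Fe) = (1/1) × 0.02116 = 0.02116 mol
m(Fe) = 0.02116 × 55.84 = 1.182 g
%Fe = 1.182 / 2.10 × 100 = 56.29%

56.3 %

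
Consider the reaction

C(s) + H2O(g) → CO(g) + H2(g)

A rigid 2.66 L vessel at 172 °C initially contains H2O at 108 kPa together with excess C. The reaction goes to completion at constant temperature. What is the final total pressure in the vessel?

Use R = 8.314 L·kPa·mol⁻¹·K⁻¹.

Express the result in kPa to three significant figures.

216 kPa

Since T and V are fixed, P_final/P_initial = n_final/n_initial = 2/1.
P_final = (2/1) × 108 = 216.0 kPa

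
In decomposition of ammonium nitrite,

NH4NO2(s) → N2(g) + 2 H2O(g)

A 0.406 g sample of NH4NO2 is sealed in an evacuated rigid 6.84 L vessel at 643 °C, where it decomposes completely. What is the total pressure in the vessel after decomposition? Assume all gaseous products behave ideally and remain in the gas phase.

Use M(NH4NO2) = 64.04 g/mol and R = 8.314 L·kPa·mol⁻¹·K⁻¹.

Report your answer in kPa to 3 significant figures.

n(NH4NO2) = 0.406 / 64.04 = 0.006340 mol
n(gas produced) = (3/1) × 0.006340 = 0.01902 mol
P = nRT/V = 0.01902 × 8.314 × 916.15 / 6.84 = 21.18 kPa

21.2 kPa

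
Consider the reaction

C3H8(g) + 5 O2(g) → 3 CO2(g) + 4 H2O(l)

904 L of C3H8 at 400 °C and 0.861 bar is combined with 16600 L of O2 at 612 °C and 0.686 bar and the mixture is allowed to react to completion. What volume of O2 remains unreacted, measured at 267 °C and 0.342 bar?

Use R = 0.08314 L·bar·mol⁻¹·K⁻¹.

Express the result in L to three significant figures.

11200 L

n(C3H8) = PV/RT = (0.861 × 904) / (0.08314 × 673.15) = 13.91 mol
n(O2) = PV/RT = (0.686 × 16600) / (0.08314 × 885.15) = 154.7 mol
For 13.91 mol C3H8, stoichiometry requires (5/1) × 13.91 = 69.55 mol O2; 154.7 mol is available, so C3H8 is limiting.
n(O2) consumed = (5/1) × 13.91 = 69.55 mol; remaining = 154.7 − 69.55 = 85.15 mol
V(O2) = nRT/P = 85.15 × 0.08314 × 540.15 / 0.342 = 11180 L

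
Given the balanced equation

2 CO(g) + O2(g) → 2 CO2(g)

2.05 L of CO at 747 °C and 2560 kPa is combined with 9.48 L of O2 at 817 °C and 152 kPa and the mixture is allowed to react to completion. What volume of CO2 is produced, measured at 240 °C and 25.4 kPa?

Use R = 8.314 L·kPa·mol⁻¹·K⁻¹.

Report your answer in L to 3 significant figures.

53.4 L

n(CO) = PV/RT = (2560 × 2.05) / (8.314 × 1020.15) = 0.6188 mol
n(O2) = PV/RT = (152 × 9.48) / (8.314 × 1090.15) = 0.1590 mol
For 0.6188 mol CO, stoichiometry requires (1/2) × 0.6188 = 0.3094 mol O2; 0.1590 mol is available, so O2 is limiting.
n(CO2) = (2/1) × 0.1590 = 0.3180 mol
V(CO2) = nRT/P = 0.3180 × 8.314 × 513.15 / 25.4 = 53.41 L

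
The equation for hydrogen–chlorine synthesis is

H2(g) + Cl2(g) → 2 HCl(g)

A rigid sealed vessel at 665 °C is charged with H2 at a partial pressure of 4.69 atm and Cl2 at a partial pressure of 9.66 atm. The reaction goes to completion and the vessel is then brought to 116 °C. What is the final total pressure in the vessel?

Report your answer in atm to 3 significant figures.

5.95 atm

With V and T fixed, P_i ∝ n_i, so the mole ratios apply directly to partial pressures at 665 °C.
P(Cl2) required for 4.69 atm of H2 = (1/1) × 4.69 = 4.690 atm; available 9.66 atm, so H2 is limiting.
P(Cl2) remaining = 9.66 − (1/1) × 4.69 = 4.970 atm
P(gaseous products) = (2)/1 × 4.69 = 9.380 atm
P_total at 665 °C = 4.970 + 9.380 = 14.35 atm
Scaling to 116 °C: P = 14.35 × 389.15/938.15 = 5.952 atm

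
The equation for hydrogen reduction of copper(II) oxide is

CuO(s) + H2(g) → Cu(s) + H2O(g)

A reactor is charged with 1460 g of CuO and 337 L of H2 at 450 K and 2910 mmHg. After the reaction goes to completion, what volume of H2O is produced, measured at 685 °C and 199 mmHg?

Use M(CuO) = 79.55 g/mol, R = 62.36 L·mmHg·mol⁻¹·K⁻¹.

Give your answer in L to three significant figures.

n(CuO) = 1460 / 79.55 = 18.35 mol
n(H2) = PV/RT = (2910 × 337) / (62.36 × 450) = 34.95 mol
For 18.35 mol CuO, stoichiometry requires (1/1) × 18.35 = 18.35 mol H2; 34.95 mol is available, so CuO is limiting.
n(H2O) = (1/1) × 18.35 = 18.35 mol
V(H2O) = nRT/P = 18.35 × 62.36 × 958.15 / 199 = 5510 L

5510 L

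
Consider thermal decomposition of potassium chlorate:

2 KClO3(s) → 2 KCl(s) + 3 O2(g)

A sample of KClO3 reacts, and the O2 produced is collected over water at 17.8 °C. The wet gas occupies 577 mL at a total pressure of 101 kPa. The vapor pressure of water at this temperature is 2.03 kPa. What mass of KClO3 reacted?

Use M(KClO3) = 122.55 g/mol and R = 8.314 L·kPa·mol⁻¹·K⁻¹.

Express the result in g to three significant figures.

1.93 g

P(O2) = 101 − 2.03 = 98.97 kPa
n(O2) = PV/RT = (98.97 × 0.5770) / (8.314 × 290.95) = 0.02361 mol
n(KClO3) = (2/3) × 0.02361 = 0.01574 mol
m(KClO3) = 0.01574 × 122.55 = 1.929 g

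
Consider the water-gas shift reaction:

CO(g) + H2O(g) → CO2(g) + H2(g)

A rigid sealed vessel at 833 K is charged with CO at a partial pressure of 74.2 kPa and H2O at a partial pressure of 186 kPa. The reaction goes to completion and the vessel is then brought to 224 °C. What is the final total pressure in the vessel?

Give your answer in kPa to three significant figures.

Because the vessel is rigid and T is held at 833 K, work the stoichiometry in partial pressures (P_i = n_iRT/V).
P(H2O) required for 74.2 kPa of CO = (1/1) × 74.2 = 74.20 kPa; available 186 kPa, so CO is limiting.
P(H2O) remaining = 186 − (1/1) × 74.2 = 111.8 kPa
P(gaseous products) = (1+1)/1 × 74.2 = 148.4 kPa
P_total at 833 K = 111.8 + 148.4 = 260.2 kPa
Scaling to 224 °C: P = 260.2 × 497.15/833 = 155.3 kPa

155 kPa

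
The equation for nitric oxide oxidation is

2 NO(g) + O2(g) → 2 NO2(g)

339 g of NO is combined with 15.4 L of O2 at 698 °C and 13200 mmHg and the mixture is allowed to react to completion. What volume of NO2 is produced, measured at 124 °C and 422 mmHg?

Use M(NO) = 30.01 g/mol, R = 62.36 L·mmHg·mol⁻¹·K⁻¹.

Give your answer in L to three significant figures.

394 L

n(NO) = 339 / 30.01 = 11.30 mol
n(O2) = PV/RT = (13200 × 15.4) / (62.36 × 971.15) = 3.357 mol
For 11.30 mol NO, stoichiometry requires (1/2) × 11.30 = 5.650 mol O2; 3.357 mol is available, so O2 is limiting.
n(NO2) = (2/1) × 3.357 = 6.714 mol
V(NO2) = nRT/P = 6.714 × 62.36 × 397.15 / 422 = 394.0 L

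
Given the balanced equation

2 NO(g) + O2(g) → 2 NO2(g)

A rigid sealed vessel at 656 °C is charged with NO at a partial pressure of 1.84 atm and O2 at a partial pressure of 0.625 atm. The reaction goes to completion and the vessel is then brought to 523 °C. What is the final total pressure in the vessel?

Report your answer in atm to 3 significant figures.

1.58 atm

Because the vessel is rigid and T is held at 656 °C, work the stoichiometry in partial pressures (P_i = n_iRT/V).
P(O2) required for 1.84 atm of NO = (1/2) × 1.84 = 0.9200 atm; available 0.625 atm, so O2 is limiting.
P(NO) remaining = 1.84 − (2/1) × 0.625 = 0.5900 atm
P(gaseous products) = (2)/1 × 0.625 = 1.250 atm
P_total at 656 °C = 0.5900 + 1.250 = 1.840 atm
Scaling to 523 °C: P = 1.840 × 796.15/929.15 = 1.577 atm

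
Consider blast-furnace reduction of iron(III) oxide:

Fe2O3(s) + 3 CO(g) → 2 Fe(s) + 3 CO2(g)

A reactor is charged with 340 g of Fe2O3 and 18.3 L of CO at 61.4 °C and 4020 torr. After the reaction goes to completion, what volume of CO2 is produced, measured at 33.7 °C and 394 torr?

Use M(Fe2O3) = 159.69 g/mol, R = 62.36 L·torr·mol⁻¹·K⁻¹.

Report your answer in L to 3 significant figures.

n(Fe2O3) = 340 / 159.69 = 2.129 mol
n(CO) = PV/RT = (4020 × 18.3) / (62.36 × 334.55) = 3.526 mol
For 2.129 mol Fe2O3, stoichiometry requires (3/1) × 2.129 = 6.387 mol CO; 3.526 mol is available, so CO is limiting.
n(CO2) = (3/3) × 3.526 = 3.526 mol
V(CO2) = nRT/P = 3.526 × 62.36 × 306.85 / 394 = 171.2 L

171 L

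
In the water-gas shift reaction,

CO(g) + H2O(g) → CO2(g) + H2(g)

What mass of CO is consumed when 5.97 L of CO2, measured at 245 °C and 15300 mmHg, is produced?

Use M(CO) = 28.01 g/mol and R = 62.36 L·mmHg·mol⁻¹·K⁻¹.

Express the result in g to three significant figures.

n(CO2) = PV/RT = (15300 × 5.97) / (62.36 × 518.15) = 2.827 mol
n(CO) = (1/1) × 2.827 = 2.827 mol
m(CO) = 2.827 × 28.01 = 79.18 g

79.2 g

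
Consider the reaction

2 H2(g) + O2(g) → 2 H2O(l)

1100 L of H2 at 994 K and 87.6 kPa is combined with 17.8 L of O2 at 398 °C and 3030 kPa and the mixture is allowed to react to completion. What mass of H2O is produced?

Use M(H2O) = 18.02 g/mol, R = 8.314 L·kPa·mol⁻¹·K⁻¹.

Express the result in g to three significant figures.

n(H2) = PV/RT = (87.6 × 1100) / (8.314 × 994) = 11.66 mol
n(O2) = PV/RT = (3030 × 17.8) / (8.314 × 671.15) = 9.666 mol
For 11.66 mol H2, stoichiometry requires (1/2) × 11.66 = 5.830 mol O2; 9.666 mol is available, so H2 is limiting.
n(H2O) = (2/2) × 11.66 = 11.66 mol
m(H2O) = 11.66 × 18.02 = 210.1 g

210 g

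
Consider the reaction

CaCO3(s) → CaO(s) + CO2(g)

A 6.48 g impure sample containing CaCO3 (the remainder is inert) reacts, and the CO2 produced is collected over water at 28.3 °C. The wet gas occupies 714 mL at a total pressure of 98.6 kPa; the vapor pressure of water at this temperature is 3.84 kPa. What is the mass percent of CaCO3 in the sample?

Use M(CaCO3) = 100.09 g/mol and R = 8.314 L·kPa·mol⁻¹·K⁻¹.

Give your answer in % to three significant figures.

41.7 %

P(CO2) = 98.6 − 3.84 = 94.76 kPa
n(CO2) = PV/RT = (94.76 × 0.7140) / (8.314 × 301.45) = 0.02700 mol
n(CaCO3) = (1/1) × 0.02700 = 0.02700 mol
m(CaCO3) = 0.02700 × 100.09 = 2.702 g
%CaCO3 = 2.702 / 6.48 × 100 = 41.70%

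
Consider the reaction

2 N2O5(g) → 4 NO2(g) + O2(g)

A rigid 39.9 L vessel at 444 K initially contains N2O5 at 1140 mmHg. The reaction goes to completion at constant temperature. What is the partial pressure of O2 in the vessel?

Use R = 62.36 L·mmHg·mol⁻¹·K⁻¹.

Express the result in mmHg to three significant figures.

n(N2O5)₀ = PV/RT = (1140 × 39.9) / (62.36 × 444) = 1.643 mol
n(O2) = (1/2) × 1.643 = 0.8215 mol
P(O2) = nRT/V = 0.8215 × 62.36 × 444 / 39.9 = 570.1 mmHg

570 mmHg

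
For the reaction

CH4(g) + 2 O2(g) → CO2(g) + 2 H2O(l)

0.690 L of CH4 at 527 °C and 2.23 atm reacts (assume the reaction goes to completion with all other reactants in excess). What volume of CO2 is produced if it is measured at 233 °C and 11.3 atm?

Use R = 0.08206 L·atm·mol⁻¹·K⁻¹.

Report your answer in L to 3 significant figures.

0.0861 L

n(CH4) = PV/RT = (2.23 × 0.690) / (0.08206 × 800.15) = 0.02343 mol
n(CO2) = (1/1) × 0.02343 = 0.02343 mol
V = nRT/P = 0.02343 × 0.08206 × 506.15 / 11.3 = 0.08612 L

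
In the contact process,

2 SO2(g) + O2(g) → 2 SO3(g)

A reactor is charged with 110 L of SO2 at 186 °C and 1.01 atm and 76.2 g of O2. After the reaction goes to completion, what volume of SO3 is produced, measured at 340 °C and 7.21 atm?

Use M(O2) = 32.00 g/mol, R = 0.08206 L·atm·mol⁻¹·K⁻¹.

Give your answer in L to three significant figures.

n(SO2) = PV/RT = (1.01 × 110) / (0.08206 × 459.15) = 2.949 mol
n(O2) = 76.2 / 32.00 = 2.381 mol
For 2.949 mol SO2, stoichiometry requires (1/2) × 2.949 = 1.474 mol O2; 2.381 mol is available, so SO2 is limiting.
n(SO3) = (2/2) × 2.949 = 2.949 mol
V(SO3) = nRT/P = 2.949 × 0.08206 × 613.15 / 7.21 = 20.58 L

20.6 L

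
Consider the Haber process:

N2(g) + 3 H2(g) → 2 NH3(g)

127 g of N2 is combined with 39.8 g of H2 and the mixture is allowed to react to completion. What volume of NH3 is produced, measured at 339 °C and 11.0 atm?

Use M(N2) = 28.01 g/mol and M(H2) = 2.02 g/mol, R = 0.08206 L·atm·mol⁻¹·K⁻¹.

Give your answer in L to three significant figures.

n(N2) = 127 / 28.01 = 4.534 mol
n(H2) = 39.8 / 2.02 = 19.70 mol
For 4.534 mol N2, stoichiometry requires (3/1) × 4.534 = 13.60 mol H2; 19.70 mol is available, so N2 is limiting.
n(NH3) = (2/1) × 4.534 = 9.068 mol
V(NH3) = nRT/P = 9.068 × 0.08206 × 612.15 / 11.0 = 41.41 L

41.4 L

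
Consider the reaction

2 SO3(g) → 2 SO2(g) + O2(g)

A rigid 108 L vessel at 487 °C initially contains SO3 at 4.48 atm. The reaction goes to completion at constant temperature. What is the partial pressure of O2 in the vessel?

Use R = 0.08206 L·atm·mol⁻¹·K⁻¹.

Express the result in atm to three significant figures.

n(SO3)₀ = PV/RT = (4.48 × 108) / (0.08206 × 760.15) = 7.757 mol
n(O2) = (1/2) × 7.757 = 3.878 mol
P(O2) = nRT/V = 3.878 × 0.08206 × 760.15 / 108 = 2.240 atm

2.24 atm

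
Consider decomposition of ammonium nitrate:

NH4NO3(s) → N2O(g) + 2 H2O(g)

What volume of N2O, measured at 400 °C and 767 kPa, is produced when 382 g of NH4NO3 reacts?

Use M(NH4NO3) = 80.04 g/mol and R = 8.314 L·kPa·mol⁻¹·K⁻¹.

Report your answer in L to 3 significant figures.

n(NH4NO3) = 382.0 / 80.04 = 4.773 mol
n(N2O) = (1/1) × 4.773 = 4.773 mol
V = nRT/P = 4.773 × 8.314 × 673.15 / 767 = 34.83 L

34.8 L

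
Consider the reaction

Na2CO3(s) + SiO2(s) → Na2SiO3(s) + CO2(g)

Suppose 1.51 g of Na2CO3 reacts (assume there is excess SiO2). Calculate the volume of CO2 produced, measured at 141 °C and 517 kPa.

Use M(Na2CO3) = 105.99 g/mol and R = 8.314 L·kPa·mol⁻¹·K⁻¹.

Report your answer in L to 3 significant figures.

n(Na2CO3) = 1.510 / 105.99 = 0.01425 mol
n(CO2) = (1/1) × 0.01425 = 0.01425 mol
V = nRT/P = 0.01425 × 8.314 × 414.15 / 517 = 0.09491 L

0.0949 L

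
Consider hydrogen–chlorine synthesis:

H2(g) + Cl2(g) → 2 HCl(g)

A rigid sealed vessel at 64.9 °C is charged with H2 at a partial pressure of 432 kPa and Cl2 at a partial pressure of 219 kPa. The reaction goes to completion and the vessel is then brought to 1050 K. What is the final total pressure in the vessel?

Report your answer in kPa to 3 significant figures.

Because the vessel is rigid and T is held at 64.9 °C, work the stoichiometry in partial pressures (P_i = n_iRT/V).
P(Cl2) required for 432 kPa of H2 = (1/1) × 432 = 432.0 kPa; available 219 kPa, so Cl2 is limiting.
P(H2) remaining = 432 − (1/1) × 219 = 213.0 kPa
P(gaseous products) = (2)/1 × 219 = 438.0 kPa
P_total at 64.9 °C = 213.0 + 438.0 = 651.0 kPa
Scaling to 1050 K: P = 651.0 × 1050/338.05 = 2022 kPa

2020 kPa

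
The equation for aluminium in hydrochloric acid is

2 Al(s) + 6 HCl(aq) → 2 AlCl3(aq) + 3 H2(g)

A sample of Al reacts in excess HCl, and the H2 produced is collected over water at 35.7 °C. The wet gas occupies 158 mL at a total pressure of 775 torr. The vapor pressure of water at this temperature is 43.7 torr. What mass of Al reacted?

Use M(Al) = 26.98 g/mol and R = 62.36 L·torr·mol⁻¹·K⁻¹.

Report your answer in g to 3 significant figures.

0.108 g

P(H2) = 775 − 43.7 = 731.3 torr
n(H2) = PV/RT = (731.3 × 0.1580) / (62.36 × 308.85) = 0.005999 mol
n(Al) = (2/3) × 0.005999 = 0.003999 mol
m(Al) = 0.003999 × 26.98 = 0.1079 g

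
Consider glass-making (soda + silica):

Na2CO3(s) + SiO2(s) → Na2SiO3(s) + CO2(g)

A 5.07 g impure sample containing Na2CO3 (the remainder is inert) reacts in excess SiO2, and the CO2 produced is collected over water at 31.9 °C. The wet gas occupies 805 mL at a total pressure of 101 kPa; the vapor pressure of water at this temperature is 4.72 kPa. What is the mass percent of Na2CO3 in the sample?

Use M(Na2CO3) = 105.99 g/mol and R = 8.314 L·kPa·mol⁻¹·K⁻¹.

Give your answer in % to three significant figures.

63.9 %

P(CO2) = 101 − 4.72 = 96.28 kPa
n(CO2) = PV/RT = (96.28 × 0.8050) / (8.314 × 305.05) = 0.03056 mol
n(Na2CO3) = (1/1) × 0.03056 = 0.03056 mol
m(Na2CO3) = 0.03056 × 105.99 = 3.239 g
%Na2CO3 = 3.239 / 5.07 × 100 = 63.89%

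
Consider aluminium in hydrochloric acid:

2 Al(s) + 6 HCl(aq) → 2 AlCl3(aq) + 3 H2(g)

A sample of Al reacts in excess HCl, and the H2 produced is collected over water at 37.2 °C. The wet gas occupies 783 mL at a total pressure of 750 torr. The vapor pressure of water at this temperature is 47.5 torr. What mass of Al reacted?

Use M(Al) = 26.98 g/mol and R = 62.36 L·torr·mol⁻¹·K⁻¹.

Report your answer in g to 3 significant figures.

P(H2) = 750 − 47.5 = 702.5 torr
n(H2) = PV/RT = (702.5 × 0.7830) / (62.36 × 310.35) = 0.02842 mol
n(Al) = (2/3) × 0.02842 = 0.01895 mol
m(Al) = 0.01895 × 26.98 = 0.5113 g

0.511 g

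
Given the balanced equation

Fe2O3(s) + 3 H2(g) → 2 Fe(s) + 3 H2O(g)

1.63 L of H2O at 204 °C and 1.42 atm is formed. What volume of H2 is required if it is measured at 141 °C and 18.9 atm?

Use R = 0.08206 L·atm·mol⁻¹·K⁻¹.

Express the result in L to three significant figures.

n(H2O) = PV/RT = (1.42 × 1.63) / (0.08206 × 477.15) = 0.05911 mol
n(H2) = (3/3) × 0.05911 = 0.05911 mol
V = nRT/P = 0.05911 × 0.08206 × 414.15 / 18.9 = 0.1063 L

0.106 L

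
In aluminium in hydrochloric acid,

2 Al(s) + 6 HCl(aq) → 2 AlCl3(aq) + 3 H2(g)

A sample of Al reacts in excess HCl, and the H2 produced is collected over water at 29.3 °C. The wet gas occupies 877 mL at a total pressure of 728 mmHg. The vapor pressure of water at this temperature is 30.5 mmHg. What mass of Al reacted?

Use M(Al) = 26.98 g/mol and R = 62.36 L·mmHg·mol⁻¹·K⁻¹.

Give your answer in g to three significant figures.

P(H2) = 728 − 30.5 = 697.5 mmHg
n(H2) = PV/RT = (697.5 × 0.8770) / (62.36 × 302.45) = 0.03243 mol
n(Al) = (2/3) × 0.03243 = 0.02162 mol
m(Al) = 0.02162 × 26.98 = 0.5833 g

0.583 g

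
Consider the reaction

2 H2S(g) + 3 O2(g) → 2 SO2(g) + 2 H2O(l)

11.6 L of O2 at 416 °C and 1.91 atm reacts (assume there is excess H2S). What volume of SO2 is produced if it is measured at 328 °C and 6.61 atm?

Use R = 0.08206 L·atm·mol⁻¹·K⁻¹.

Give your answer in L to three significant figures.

1.95 L

n(O2) = PV/RT = (1.91 × 11.6) / (0.08206 × 689.15) = 0.3918 mol
n(SO2) = (2/3) × 0.3918 = 0.2612 mol
V = nRT/P = 0.2612 × 0.08206 × 601.15 / 6.61 = 1.949 L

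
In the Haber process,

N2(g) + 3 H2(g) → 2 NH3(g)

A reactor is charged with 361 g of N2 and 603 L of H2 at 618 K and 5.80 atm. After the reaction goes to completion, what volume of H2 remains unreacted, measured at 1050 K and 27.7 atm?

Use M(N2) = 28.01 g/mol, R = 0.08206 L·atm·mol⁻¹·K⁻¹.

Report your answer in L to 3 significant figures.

94.2 L

n(N2) = 361 / 28.01 = 12.89 mol
n(H2) = PV/RT = (5.80 × 603) / (0.08206 × 618) = 68.96 mol
For 12.89 mol N2, stoichiometry requires (3/1) × 12.89 = 38.67 mol H2; 68.96 mol is available, so N2 is limiting.
n(H2) consumed = (3/1) × 12.89 = 38.67 mol; remaining = 68.96 − 38.67 = 30.29 mol
V(H2) = nRT/P = 30.29 × 0.08206 × 1050 / 27.7 = 94.22 L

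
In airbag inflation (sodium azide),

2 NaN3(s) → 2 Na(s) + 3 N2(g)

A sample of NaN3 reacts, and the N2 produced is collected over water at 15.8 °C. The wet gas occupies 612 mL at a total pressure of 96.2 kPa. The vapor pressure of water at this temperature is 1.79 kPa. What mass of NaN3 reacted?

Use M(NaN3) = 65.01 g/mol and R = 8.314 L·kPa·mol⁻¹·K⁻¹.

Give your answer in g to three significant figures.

1.04 g

P(N2) = 96.2 − 1.79 = 94.41 kPa
n(N2) = PV/RT = (94.41 × 0.6120) / (8.314 × 288.95) = 0.02405 mol
n(NaN3) = (2/3) × 0.02405 = 0.01603 mol
m(NaN3) = 0.01603 × 65.01 = 1.042 g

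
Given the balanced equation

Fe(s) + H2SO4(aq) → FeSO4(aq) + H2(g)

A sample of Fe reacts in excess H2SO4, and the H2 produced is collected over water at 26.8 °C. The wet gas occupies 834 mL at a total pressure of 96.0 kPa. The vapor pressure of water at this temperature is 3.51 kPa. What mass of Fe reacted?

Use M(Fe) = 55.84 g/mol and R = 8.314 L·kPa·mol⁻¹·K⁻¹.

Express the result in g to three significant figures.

1.73 g

P(H2) = 96.0 − 3.51 = 92.49 kPa
n(H2) = PV/RT = (92.49 × 0.8340) / (8.314 × 299.95) = 0.03093 mol
n(Fe) = (1/1) × 0.03093 = 0.03093 mol
m(Fe) = 0.03093 × 55.84 = 1.727 g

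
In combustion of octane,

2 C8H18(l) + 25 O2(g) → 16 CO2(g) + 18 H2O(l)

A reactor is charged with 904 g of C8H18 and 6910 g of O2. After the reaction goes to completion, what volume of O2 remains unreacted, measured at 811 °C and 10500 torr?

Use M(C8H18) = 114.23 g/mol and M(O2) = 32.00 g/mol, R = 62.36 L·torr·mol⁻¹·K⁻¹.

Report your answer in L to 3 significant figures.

n(C8H18) = 904 / 114.23 = 7.914 mol
n(O2) = 6910 / 32.00 = 215.9 mol
For 7.914 mol C8H18, stoichiometry requires (25/2) × 7.914 = 98.92 mol O2; 215.9 mol is available, so C8H18 is limiting.
n(O2) consumed = (25/2) × 7.914 = 98.92 mol; remaining = 215.9 − 98.92 = 117.0 mol
V(O2) = nRT/P = 117.0 × 62.36 × 1084.15 / 10500 = 753.3 L

753 L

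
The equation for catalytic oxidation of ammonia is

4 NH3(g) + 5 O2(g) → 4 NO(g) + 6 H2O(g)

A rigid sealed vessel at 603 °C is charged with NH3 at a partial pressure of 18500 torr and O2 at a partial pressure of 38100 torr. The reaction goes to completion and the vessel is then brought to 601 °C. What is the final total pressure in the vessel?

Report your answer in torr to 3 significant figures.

At constant V, partial pressures at 603 °C are proportional to moles, so apply stoichiometry directly to pressures.
P(O2) required for 18500 torr of NH3 = (5/4) × 18500 = 23120 torr; available 38100 torr, so NH3 is limiting.
P(O2) remaining = 38100 − (5/4) × 18500 = 14980 torr
P(gaseous products) = (4+6)/4 × 18500 = 46250 torr
P_total at 603 °C = 14980 + 46250 = 61230 torr
Scaling to 601 °C: P = 61230 × 874.15/876.15 = 61090 torr

61100 torr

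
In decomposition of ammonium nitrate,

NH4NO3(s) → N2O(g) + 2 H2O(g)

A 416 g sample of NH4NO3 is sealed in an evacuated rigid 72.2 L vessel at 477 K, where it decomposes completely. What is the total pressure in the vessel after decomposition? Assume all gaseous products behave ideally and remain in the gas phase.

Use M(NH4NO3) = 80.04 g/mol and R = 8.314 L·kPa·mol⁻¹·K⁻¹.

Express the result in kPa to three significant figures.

856 kPa

n(NH4NO3) = 416 / 80.04 = 5.197 mol
n(gas produced) = (3/1) × 5.197 = 15.59 mol
P = nRT/V = 15.59 × 8.314 × 477 / 72.2 = 856.3 kPa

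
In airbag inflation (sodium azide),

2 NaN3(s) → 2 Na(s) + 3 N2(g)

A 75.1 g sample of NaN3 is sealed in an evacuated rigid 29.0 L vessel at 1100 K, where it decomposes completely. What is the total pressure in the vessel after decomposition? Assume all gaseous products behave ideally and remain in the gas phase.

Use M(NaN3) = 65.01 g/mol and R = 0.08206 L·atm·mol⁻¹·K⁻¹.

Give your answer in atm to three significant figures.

5.39 atm

n(NaN3) = 75.1 / 65.01 = 1.155 mol
n(gas produced) = (3/2) × 1.155 = 1.732 mol
P = nRT/V = 1.732 × 0.08206 × 1100 / 29.0 = 5.391 atm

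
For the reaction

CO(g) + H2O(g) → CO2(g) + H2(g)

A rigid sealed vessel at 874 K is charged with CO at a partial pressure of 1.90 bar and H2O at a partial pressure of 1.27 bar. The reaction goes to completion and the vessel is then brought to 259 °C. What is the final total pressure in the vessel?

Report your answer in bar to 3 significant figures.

With V and T fixed, P_i ∝ n_i, so the mole ratios apply directly to partial pressures at 874 K.
P(H2O) required for 1.90 bar of CO = (1/1) × 1.90 = 1.900 bar; available 1.27 bar, so H2O is limiting.
P(CO) remaining = 1.90 − (1/1) × 1.27 = 0.6300 bar
P(gaseous products) = (1+1)/1 × 1.27 = 2.540 bar
P_total at 874 K = 0.6300 + 2.540 = 3.170 bar
Scaling to 259 °C: P = 3.170 × 532.15/874 = 1.930 bar

1.93 bar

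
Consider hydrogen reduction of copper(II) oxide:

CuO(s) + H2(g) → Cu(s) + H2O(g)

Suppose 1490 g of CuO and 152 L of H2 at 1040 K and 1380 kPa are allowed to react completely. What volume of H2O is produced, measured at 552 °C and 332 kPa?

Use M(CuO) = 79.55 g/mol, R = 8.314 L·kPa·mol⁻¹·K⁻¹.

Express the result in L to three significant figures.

n(CuO) = 1490 / 79.55 = 18.73 mol
n(H2) = PV/RT = (1380 × 152) / (8.314 × 1040) = 24.26 mol
For 18.73 mol CuO, stoichiometry requires (1/1) × 18.73 = 18.73 mol H2; 24.26 mol is available, so CuO is limiting.
n(H2O) = (1/1) × 18.73 = 18.73 mol
V(H2O) = nRT/P = 18.73 × 8.314 × 825.15 / 332 = 387.0 L

387 L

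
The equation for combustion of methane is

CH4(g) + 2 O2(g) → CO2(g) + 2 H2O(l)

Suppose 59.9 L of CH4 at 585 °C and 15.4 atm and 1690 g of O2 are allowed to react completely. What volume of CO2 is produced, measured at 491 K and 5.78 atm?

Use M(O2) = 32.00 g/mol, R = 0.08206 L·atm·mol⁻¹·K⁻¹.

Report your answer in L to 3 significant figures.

91.3 L

n(CH4) = PV/RT = (15.4 × 59.9) / (0.08206 × 858.15) = 13.10 mol
n(O2) = 1690 / 32.00 = 52.81 mol
For 13.10 mol CH4, stoichiometry requires (2/1) × 13.10 = 26.20 mol O2; 52.81 mol is available, so CH4 is limiting.
n(CO2) = (1/1) × 13.10 = 13.10 mol
V(CO2) = nRT/P = 13.10 × 0.08206 × 491 / 5.78 = 91.32 L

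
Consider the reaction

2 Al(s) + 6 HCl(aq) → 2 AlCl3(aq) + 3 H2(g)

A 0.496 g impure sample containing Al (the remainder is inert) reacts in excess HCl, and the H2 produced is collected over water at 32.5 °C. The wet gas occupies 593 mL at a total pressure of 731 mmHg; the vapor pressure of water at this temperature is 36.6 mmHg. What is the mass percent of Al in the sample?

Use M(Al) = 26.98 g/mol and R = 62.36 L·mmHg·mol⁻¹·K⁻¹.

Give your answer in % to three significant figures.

P(H2) = 731 − 36.6 = 694.4 mmHg
n(H2) = PV/RT = (694.4 × 0.5930) / (62.36 × 305.65) = 0.02160 mol
n(Al) = (2/3) × 0.02160 = 0.01440 mol
m(Al) = 0.01440 × 26.98 = 0.3885 g
%Al = 0.3885 / 0.496 × 100 = 78.33%

78.3 %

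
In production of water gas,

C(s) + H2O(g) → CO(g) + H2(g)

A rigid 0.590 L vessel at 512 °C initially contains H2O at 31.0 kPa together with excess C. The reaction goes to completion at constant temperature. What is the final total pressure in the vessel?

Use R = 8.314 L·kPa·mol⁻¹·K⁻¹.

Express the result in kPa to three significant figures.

62.0 kPa

At constant T and V, P ∝ n(gas): 1 mol gas → 2 mol gas.
P_final = (2/1) × 31.0 = 62.00 kPa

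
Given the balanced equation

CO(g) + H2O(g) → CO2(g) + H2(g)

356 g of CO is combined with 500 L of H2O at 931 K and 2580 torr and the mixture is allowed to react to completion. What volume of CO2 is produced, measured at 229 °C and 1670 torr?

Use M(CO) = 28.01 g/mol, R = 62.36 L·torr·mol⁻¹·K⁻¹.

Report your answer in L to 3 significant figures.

238 L

n(CO) = 356 / 28.01 = 12.71 mol
n(H2O) = PV/RT = (2580 × 500) / (62.36 × 931) = 22.22 mol
For 12.71 mol CO, stoichiometry requires (1/1) × 12.71 = 12.71 mol H2O; 22.22 mol is available, so CO is limiting.
n(CO2) = (1/1) × 12.71 = 12.71 mol
V(CO2) = nRT/P = 12.71 × 62.36 × 502.15 / 1670 = 238.3 L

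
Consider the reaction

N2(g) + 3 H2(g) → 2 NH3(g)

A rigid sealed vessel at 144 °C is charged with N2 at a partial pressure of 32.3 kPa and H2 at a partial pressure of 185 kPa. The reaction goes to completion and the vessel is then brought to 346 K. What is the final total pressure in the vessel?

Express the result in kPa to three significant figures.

127 kPa

Because the vessel is rigid and T is held at 144 °C, work the stoichiometry in partial pressures (P_i = n_iRT/V).
P(H2) required for 32.3 kPa of N2 = (3/1) × 32.3 = 96.90 kPa; available 185 kPa, so N2 is limiting.
P(H2) remaining = 185 − (3/1) × 32.3 = 88.10 kPa
P(gaseous products) = (2)/1 × 32.3 = 64.60 kPa
P_total at 144 °C = 88.10 + 64.60 = 152.7 kPa
Scaling to 346 K: P = 152.7 × 346/417.15 = 126.7 kPa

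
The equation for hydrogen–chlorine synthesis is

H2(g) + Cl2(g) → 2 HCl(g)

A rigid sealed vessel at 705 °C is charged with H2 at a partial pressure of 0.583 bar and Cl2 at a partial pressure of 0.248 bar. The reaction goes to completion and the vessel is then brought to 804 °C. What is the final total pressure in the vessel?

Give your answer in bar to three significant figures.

With V and T fixed, P_i ∝ n_i, so the mole ratios apply directly to partial pressures at 705 °C.
P(Cl2) required for 0.583 bar of H2 = (1/1) × 0.583 = 0.5830 bar; available 0.248 bar, so Cl2 is limiting.
P(H2) remaining = 0.583 − (1/1) × 0.248 = 0.3350 bar
P(gaseous products) = (2)/1 × 0.248 = 0.4960 bar
P_total at 705 °C = 0.3350 + 0.4960 = 0.8310 bar
Scaling to 804 °C: P = 0.8310 × 1077.15/978.15 = 0.9151 bar

0.915 bar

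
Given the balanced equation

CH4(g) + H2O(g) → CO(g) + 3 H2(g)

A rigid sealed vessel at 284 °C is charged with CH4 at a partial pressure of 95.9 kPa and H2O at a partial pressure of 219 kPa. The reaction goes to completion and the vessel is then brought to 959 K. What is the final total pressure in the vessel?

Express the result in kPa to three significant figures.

872 kPa

With V and T fixed, P_i ∝ n_i, so the mole ratios apply directly to partial pressures at 284 °C.
P(H2O) required for 95.9 kPa of CH4 = (1/1) × 95.9 = 95.90 kPa; available 219 kPa, so CH4 is limiting.
P(H2O) remaining = 219 − (1/1) × 95.9 = 123.1 kPa
P(gaseous products) = (1+3)/1 × 95.9 = 383.6 kPa
P_total at 284 °C = 123.1 + 383.6 = 506.7 kPa
Scaling to 959 K: P = 506.7 × 959/557.15 = 872.2 kPa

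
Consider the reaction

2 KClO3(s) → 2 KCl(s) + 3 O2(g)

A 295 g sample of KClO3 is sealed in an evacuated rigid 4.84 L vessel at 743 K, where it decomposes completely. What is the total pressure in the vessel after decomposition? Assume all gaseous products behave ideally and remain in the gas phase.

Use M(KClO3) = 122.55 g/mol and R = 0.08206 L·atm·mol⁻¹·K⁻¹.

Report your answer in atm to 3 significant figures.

n(KClO3) = 295 / 122.55 = 2.407 mol
n(gas produced) = (3/2) × 2.407 = 3.611 mol
P = nRT/V = 3.611 × 0.08206 × 743 / 4.84 = 45.49 atm

45.5 atm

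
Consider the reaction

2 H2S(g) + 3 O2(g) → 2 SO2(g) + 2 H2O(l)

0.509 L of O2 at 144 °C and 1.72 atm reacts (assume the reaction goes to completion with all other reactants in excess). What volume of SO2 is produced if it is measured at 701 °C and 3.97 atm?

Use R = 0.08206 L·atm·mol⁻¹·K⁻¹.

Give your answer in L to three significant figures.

0.343 L

n(O2) = PV/RT = (1.72 × 0.509) / (0.08206 × 417.15) = 0.02558 mol
n(SO2) = (2/3) × 0.02558 = 0.01705 mol
V = nRT/P = 0.01705 × 0.08206 × 974.15 / 3.97 = 0.3433 L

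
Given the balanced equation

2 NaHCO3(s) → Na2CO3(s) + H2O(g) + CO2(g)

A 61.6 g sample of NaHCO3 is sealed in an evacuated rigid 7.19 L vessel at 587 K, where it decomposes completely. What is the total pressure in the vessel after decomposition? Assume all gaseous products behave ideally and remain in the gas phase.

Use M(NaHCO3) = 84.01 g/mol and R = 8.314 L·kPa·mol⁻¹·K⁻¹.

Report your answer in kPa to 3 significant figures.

n(NaHCO3) = 61.6 / 84.01 = 0.7332 mol
n(gas produced) = (2/2) × 0.7332 = 0.7332 mol
P = nRT/V = 0.7332 × 8.314 × 587 / 7.19 = 497.7 kPa

498 kPa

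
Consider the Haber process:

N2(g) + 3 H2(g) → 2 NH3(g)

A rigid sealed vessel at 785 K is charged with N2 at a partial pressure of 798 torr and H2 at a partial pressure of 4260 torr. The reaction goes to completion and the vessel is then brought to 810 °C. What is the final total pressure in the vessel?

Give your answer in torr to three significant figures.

Because the vessel is rigid and T is held at 785 K, work the stoichiometry in partial pressures (P_i = n_iRT/V).
P(H2) required for 798 torr of N2 = (3/1) × 798 = 2394 torr; available 4260 torr, so N2 is limiting.
P(H2) remaining = 4260 − (3/1) × 798 = 1866 torr
P(gaseous products) = (2)/1 × 798 = 1596 torr
P_total at 785 K = 1866 + 1596 = 3462 torr
Scaling to 810 °C: P = 3462 × 1083.15/785 = 4777 torr

4780 torr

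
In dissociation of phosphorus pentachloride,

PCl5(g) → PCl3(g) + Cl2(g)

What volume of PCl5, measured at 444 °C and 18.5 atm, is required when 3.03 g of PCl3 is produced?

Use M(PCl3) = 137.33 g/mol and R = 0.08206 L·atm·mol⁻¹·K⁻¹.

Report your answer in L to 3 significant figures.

n(PCl3) = 3.030 / 137.33 = 0.02206 mol
n(PCl5) = (1/1) × 0.02206 = 0.02206 mol
V = nRT/P = 0.02206 × 0.08206 × 717.15 / 18.5 = 0.07017 L

0.0702 L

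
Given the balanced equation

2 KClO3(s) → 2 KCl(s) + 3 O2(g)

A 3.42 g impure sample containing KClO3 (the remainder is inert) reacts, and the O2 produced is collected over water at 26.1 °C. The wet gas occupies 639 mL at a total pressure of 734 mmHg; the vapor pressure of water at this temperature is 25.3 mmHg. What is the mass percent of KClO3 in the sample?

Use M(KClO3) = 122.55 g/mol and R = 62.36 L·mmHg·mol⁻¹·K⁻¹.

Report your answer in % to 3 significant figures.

58.0 %

P(O2) = 734 − 25.3 = 708.7 mmHg
n(O2) = PV/RT = (708.7 × 0.6390) / (62.36 × 299.25) = 0.02427 mol
n(KClO3) = (2/3) × 0.02427 = 0.01618 mol
m(KClO3) = 0.01618 × 122.55 = 1.983 g
%KClO3 = 1.983 / 3.42 × 100 = 57.98%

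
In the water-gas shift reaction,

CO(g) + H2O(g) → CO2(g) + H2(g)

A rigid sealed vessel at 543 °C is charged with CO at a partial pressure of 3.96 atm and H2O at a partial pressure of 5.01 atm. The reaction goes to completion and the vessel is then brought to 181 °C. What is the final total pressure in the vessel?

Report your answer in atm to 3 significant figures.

4.99 atm

At constant V, partial pressures at 543 °C are proportional to moles, so apply stoichiometry directly to pressures.
P(H2O) required for 3.96 atm of CO = (1/1) × 3.96 = 3.960 atm; available 5.01 atm, so CO is limiting.
P(H2O) remaining = 5.01 − (1/1) × 3.96 = 1.050 atm
P(gaseous products) = (1+1)/1 × 3.96 = 7.920 atm
P_total at 543 °C = 1.050 + 7.920 = 8.970 atm
Scaling to 181 °C: P = 8.970 × 454.15/816.15 = 4.991 atm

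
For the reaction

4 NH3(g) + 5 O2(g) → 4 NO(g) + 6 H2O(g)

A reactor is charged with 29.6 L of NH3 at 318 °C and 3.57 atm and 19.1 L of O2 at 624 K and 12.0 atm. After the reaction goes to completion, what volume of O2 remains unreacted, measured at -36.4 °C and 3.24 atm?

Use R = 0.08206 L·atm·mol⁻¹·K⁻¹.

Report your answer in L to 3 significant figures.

10.5 L

n(NH3) = PV/RT = (3.57 × 29.6) / (0.08206 × 591.15) = 2.178 mol
n(O2) = PV/RT = (12.0 × 19.1) / (0.08206 × 624) = 4.476 mol
For 2.178 mol NH3, stoichiometry requires (5/4) × 2.178 = 2.723 mol O2; 4.476 mol is available, so NH3 is limiting.
n(O2) consumed = (5/4) × 2.178 = 2.723 mol; remaining = 4.476 − 2.723 = 1.753 mol
V(O2) = nRT/P = 1.753 × 0.08206 × 236.75 / 3.24 = 10.51 L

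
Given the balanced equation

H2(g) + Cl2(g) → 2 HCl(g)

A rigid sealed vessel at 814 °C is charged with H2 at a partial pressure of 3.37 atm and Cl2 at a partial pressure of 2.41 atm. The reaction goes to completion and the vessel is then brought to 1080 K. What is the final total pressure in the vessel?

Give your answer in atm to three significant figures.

Because the vessel is rigid and T is held at 814 °C, work the stoichiometry in partial pressures (P_i = n_iRT/V).
P(Cl2) required for 3.37 atm of H2 = (1/1) × 3.37 = 3.370 atm; available 2.41 atm, so Cl2 is limiting.
P(H2) remaining = 3.37 − (1/1) × 2.41 = 0.9600 atm
P(gaseous products) = (2)/1 × 2.41 = 4.820 atm
P_total at 814 °C = 0.9600 + 4.820 = 5.780 atm
Scaling to 1080 K: P = 5.780 × 1080/1087.15 = 5.742 atm

5.74 atm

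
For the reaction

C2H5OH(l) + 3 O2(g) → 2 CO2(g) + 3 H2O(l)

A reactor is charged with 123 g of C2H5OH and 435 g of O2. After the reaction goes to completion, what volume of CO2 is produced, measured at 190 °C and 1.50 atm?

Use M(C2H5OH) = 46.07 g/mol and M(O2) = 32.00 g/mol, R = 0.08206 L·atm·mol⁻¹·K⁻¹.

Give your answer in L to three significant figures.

135 L

n(C2H5OH) = 123 / 46.07 = 2.670 mol
n(O2) = 435 / 32.00 = 13.59 mol
For 2.670 mol C2H5OH, stoichiometry requires (3/1) × 2.670 = 8.010 mol O2; 13.59 mol is available, so C2H5OH is limiting.
n(CO2) = (2/1) × 2.670 = 5.340 mol
V(CO2) = nRT/P = 5.340 × 0.08206 × 463.15 / 1.50 = 135.3 L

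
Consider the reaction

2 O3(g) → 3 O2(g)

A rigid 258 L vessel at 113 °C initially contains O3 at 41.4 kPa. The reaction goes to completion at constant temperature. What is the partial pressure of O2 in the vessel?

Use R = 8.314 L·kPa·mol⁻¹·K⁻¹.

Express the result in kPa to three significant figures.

n(O3)₀ = PV/RT = (41.4 × 258) / (8.314 × 386.15) = 3.327 mol
n(O2) = (3/2) × 3.327 = 4.990 mol
P(O2) = nRT/V = 4.990 × 8.314 × 386.15 / 258 = 62.09 kPa

62.1 kPa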